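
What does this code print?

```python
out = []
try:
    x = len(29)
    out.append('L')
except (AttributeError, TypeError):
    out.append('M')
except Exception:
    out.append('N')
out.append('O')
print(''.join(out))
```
MO

TypeError matches tuple containing it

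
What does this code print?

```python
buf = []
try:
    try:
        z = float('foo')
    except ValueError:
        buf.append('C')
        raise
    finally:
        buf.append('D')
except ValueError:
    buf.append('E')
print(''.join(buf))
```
CDE

finally runs before re-raised exception propagates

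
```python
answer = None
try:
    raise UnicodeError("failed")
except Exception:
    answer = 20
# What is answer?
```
20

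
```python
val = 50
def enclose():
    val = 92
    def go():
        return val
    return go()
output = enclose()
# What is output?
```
92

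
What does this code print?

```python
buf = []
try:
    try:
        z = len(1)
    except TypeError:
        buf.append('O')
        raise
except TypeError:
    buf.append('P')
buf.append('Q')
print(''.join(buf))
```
OPQ

raise without argument re-raises current exception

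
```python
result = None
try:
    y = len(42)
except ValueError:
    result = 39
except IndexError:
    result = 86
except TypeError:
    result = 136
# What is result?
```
136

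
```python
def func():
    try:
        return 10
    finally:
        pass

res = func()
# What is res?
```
10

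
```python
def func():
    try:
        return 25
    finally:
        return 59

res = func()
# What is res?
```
59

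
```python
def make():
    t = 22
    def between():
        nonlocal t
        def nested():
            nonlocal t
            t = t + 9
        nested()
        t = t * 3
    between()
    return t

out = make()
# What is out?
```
93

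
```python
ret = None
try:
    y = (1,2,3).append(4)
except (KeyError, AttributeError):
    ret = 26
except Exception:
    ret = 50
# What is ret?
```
26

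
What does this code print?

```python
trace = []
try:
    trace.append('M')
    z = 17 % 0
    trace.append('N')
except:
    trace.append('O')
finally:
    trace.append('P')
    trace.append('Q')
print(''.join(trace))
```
MOPQ

Code before exception runs, then except, then all of finally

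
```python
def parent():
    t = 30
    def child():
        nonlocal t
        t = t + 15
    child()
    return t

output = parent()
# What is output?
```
45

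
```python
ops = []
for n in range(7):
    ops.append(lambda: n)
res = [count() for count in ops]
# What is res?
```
[6, 6, 6, 6, 6, 6, 6]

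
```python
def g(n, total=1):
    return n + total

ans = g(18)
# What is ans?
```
19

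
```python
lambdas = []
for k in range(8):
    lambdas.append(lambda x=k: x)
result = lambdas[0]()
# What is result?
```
0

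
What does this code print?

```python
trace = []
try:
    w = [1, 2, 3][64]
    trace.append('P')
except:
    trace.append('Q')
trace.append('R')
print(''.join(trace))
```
QR

Exception raised in try, caught by bare except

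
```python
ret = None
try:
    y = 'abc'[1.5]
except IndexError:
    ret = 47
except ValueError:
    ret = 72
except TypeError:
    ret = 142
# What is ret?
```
142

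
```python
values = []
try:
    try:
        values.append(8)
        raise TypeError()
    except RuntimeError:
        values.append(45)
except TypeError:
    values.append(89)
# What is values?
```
[8, 89]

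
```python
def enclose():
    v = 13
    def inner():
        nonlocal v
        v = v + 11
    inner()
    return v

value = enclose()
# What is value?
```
24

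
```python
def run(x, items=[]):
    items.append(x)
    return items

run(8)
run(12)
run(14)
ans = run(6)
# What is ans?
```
[8, 12, 14, 6]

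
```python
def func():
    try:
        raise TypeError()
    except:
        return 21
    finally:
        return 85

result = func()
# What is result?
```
85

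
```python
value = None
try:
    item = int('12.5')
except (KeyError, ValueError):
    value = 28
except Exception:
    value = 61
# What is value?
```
28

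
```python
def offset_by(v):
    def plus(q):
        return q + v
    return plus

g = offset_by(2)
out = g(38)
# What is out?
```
40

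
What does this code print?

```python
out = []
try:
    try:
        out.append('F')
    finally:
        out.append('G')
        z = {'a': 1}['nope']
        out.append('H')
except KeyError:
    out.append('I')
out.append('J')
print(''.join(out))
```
FGIJ

Exception in inner finally caught by outer except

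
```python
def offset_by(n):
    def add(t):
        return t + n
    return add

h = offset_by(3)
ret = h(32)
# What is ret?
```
35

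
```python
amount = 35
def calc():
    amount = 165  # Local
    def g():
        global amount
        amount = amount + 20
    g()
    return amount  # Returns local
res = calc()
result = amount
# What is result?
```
55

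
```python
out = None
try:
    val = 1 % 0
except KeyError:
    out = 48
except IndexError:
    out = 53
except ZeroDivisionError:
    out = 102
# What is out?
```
102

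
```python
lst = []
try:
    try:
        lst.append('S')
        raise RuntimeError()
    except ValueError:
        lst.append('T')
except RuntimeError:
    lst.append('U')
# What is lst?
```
['S', 'U']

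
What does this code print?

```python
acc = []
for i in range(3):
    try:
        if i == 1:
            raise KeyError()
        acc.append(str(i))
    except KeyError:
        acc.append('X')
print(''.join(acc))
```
0X2

Exception on i=1 caught, loop continues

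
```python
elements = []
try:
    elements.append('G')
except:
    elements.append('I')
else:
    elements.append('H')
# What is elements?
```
['G', 'H']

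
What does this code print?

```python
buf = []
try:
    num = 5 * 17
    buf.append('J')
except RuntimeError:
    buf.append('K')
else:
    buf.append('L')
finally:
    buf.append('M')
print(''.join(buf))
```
JLM

else runs before finally when no exception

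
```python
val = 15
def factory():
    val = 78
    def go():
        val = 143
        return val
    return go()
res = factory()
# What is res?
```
143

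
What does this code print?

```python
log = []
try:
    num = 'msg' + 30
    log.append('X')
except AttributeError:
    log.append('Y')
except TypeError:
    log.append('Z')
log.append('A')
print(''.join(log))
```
ZA

TypeError is caught by its specific handler, not AttributeError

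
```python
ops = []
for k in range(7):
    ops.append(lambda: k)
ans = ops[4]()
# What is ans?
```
6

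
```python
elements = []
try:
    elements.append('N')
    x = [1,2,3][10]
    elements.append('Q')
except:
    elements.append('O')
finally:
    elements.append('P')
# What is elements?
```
['N', 'O', 'P']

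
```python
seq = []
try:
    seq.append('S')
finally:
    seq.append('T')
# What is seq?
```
['S', 'T']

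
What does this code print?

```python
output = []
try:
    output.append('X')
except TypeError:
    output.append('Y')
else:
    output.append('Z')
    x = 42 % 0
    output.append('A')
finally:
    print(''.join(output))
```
XZ

Try succeeds, else appends 'Z', ZeroDivisionError in else is uncaught, finally prints before exception propagates ('A' never appended)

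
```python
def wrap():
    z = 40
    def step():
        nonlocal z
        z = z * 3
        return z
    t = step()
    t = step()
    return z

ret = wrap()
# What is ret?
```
360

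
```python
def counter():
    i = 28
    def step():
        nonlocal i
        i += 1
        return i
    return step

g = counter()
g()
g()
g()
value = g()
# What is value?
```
32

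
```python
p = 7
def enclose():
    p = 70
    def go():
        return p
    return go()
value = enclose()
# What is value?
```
70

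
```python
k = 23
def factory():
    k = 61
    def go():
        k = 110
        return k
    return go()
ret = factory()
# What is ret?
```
110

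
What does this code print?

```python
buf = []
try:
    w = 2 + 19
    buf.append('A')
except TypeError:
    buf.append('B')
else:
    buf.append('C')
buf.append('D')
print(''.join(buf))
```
ACD

else block runs when no exception occurs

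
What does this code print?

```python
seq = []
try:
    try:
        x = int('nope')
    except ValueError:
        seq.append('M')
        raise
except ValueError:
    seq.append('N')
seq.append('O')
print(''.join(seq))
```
MNO

raise without argument re-raises current exception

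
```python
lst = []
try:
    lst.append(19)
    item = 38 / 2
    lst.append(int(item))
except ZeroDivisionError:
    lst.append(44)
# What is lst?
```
[19, 19]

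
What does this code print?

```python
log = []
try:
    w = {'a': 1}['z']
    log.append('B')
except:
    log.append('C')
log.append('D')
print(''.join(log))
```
CD

Exception raised in try, caught by bare except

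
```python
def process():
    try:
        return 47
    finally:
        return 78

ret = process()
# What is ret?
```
78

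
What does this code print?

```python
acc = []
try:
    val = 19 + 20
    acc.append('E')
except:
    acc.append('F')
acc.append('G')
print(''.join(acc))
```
EG

No exception, try block completes normally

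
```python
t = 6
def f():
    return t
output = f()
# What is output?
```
6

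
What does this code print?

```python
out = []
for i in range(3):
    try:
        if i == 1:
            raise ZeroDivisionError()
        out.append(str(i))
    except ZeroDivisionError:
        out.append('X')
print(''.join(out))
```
0X2

Exception on i=1 caught, loop continues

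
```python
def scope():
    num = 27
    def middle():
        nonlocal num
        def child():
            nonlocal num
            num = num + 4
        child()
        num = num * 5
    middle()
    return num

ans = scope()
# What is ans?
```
155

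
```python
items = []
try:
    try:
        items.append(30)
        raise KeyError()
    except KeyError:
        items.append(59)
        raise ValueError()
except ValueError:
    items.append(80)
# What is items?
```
[30, 59, 80]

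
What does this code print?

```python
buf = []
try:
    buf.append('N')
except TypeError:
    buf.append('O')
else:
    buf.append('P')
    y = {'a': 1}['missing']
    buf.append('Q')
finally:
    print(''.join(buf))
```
NP

Try succeeds, else appends 'P', KeyError in else is uncaught, finally prints before exception propagates ('Q' never appended)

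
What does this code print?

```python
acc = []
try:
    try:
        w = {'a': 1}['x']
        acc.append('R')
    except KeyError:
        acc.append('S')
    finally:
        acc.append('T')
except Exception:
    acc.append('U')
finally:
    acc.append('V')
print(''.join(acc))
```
STV

Both finally blocks run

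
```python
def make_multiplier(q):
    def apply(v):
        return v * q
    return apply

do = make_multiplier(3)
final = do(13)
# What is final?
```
39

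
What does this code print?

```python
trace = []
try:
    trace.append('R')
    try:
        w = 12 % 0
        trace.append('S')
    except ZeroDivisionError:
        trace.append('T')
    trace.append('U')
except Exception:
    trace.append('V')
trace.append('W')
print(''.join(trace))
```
RTUW

Inner exception caught by inner handler, outer continues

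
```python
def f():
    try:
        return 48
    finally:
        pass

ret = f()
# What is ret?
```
48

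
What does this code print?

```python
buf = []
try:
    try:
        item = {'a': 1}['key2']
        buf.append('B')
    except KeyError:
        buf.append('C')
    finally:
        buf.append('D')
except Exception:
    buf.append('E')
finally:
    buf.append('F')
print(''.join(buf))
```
CDF

Both finally blocks run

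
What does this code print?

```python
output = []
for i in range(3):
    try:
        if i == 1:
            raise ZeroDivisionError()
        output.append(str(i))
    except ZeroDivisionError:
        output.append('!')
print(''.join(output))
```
0!2

Exception on i=1 caught, loop continues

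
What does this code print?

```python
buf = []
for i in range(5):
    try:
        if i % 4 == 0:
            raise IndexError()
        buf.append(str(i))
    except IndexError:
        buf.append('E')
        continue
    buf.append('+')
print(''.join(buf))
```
E1+2+3+E

continue in except skips rest of loop body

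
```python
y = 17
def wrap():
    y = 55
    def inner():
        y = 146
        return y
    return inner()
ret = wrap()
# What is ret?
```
146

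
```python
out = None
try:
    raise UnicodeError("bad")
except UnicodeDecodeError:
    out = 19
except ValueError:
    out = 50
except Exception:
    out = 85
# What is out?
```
50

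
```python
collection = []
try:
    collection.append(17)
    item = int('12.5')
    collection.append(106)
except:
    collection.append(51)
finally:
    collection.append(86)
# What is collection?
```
[17, 51, 86]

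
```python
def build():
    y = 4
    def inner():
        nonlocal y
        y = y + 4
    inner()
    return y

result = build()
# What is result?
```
8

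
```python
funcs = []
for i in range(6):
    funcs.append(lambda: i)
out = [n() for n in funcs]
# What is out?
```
[5, 5, 5, 5, 5, 5]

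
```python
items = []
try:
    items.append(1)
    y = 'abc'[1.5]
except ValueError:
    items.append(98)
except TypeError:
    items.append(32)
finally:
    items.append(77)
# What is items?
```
[1, 32, 77]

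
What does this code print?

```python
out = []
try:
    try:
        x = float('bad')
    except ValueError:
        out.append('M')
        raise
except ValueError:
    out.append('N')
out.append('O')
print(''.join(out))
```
MNO

raise without argument re-raises current exception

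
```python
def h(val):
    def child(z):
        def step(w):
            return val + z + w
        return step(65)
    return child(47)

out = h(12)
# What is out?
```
124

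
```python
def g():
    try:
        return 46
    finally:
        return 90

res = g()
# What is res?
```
90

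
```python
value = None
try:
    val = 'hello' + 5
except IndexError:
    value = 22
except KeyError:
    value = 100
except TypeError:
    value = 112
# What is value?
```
112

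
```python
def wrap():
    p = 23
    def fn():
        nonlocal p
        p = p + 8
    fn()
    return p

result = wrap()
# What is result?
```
31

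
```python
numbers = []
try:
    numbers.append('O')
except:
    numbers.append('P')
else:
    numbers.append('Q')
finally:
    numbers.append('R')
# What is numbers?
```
['O', 'Q', 'R']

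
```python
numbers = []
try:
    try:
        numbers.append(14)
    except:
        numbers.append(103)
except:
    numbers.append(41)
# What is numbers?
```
[14]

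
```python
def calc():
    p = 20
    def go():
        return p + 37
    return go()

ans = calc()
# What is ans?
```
57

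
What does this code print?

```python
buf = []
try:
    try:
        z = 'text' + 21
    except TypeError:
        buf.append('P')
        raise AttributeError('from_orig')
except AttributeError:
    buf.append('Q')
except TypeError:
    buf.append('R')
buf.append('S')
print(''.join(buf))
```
PQS

AttributeError raised and caught, original TypeError not re-raised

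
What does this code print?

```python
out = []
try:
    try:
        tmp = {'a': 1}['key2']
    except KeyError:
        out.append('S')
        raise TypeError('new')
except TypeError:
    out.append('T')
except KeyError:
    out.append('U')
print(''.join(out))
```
ST

New TypeError raised, caught by outer TypeError handler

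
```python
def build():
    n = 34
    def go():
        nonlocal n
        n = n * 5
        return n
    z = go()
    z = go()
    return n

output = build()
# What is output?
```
850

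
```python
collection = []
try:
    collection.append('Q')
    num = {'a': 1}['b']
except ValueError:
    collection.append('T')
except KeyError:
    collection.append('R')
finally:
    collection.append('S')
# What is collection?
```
['Q', 'R', 'S']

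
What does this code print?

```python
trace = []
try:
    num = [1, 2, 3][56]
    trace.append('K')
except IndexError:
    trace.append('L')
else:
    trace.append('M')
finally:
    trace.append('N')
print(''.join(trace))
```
LN

Exception: except runs, else skipped, finally runs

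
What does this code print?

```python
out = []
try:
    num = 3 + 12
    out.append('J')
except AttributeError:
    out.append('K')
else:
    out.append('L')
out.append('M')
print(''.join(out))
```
JLM

else block runs when no exception occurs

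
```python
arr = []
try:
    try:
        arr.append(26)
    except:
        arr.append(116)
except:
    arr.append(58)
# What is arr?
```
[26]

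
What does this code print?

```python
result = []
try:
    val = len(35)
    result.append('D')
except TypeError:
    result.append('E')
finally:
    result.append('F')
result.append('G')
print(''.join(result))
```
EFG

finally always runs, even after exception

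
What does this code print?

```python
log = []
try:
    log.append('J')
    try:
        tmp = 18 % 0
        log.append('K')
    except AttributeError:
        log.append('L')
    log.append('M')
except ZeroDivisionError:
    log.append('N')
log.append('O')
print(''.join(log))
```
JNO

Inner handler doesn't match, propagates to outer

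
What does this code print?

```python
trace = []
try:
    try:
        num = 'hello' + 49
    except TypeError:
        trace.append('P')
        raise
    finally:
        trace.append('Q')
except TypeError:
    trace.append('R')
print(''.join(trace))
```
PQR

finally runs before re-raised exception propagates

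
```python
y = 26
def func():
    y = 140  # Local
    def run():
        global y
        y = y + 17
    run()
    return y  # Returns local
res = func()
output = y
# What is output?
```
43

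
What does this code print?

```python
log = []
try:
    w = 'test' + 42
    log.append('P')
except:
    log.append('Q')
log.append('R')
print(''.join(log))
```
QR

Exception raised in try, caught by bare except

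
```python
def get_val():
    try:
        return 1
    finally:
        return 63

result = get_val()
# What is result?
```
63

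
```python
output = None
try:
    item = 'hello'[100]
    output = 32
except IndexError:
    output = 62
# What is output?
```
62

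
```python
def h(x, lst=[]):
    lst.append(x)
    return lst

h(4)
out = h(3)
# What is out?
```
[4, 3]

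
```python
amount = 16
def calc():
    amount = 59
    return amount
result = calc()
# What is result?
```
59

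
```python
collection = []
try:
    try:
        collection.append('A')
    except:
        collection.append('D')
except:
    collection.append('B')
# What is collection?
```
['A']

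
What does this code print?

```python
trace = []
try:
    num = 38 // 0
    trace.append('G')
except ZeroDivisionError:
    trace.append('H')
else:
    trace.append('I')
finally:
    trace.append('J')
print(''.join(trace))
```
HJ

Exception: except runs, else skipped, finally runs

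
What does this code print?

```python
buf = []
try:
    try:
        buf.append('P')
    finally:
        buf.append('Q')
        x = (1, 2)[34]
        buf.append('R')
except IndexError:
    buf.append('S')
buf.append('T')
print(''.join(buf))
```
PQST

Exception in inner finally caught by outer except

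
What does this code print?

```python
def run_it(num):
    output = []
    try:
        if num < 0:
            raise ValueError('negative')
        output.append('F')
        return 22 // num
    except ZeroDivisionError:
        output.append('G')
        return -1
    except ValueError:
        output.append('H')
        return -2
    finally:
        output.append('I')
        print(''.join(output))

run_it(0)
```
FGI

num=0 causes ZeroDivisionError, caught, finally prints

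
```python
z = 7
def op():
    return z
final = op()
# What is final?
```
7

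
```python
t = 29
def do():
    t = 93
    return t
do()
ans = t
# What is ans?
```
29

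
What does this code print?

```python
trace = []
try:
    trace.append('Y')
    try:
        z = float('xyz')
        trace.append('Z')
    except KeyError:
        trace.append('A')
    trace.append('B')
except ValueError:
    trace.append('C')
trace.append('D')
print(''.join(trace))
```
YCD

Inner handler doesn't match, propagates to outer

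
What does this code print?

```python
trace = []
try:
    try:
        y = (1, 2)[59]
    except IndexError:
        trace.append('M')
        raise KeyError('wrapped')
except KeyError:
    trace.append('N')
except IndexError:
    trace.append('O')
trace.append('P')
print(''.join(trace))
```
MNP

KeyError raised and caught, original IndexError not re-raised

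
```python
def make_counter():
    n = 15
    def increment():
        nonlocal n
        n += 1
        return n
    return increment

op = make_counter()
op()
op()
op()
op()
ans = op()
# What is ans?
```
20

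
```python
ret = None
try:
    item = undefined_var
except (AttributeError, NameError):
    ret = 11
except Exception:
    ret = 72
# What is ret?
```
11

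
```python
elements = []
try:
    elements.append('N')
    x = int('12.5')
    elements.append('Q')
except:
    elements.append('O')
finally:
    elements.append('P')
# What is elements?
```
['N', 'O', 'P']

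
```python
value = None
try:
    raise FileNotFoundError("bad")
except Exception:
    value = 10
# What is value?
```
10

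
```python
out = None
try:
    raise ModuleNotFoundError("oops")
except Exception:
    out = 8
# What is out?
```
8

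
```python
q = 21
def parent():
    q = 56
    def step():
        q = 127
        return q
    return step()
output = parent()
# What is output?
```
127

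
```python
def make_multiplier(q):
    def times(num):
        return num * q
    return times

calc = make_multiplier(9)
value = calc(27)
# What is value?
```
243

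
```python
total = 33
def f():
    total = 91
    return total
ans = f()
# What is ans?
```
91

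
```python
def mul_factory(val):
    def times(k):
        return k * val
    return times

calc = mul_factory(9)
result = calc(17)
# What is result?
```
153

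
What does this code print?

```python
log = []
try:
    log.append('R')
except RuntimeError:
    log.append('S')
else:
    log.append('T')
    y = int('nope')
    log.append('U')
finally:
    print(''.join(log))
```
RT

Try succeeds, else appends 'T', ValueError in else is uncaught, finally prints before exception propagates ('U' never appended)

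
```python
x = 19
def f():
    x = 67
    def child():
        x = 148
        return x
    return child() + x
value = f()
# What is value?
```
215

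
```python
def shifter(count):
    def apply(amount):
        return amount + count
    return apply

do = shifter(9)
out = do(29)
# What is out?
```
38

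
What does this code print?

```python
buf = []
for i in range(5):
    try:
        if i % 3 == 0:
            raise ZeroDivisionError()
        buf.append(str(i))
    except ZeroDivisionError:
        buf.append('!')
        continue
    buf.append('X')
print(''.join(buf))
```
!1X2X!4X

continue in except skips rest of loop body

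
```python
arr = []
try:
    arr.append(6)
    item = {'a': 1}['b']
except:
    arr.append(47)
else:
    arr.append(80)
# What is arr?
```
[6, 47]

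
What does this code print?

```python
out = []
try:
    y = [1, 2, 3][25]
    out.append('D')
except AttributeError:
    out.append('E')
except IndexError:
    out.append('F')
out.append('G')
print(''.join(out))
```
FG

IndexError is caught by its specific handler, not AttributeError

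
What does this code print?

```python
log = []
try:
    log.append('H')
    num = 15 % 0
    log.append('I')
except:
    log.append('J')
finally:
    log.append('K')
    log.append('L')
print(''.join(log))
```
HJKL

Code before exception runs, then except, then all of finally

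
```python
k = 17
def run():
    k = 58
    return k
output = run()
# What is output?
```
58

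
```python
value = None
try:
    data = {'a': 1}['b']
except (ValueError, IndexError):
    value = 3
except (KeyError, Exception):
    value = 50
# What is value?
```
50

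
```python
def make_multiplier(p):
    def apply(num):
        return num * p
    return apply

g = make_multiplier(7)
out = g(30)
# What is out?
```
210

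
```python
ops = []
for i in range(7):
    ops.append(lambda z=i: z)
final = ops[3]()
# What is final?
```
3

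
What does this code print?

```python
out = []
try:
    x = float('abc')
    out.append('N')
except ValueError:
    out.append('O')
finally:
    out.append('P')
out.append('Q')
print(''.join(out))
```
OPQ

finally always runs, even after exception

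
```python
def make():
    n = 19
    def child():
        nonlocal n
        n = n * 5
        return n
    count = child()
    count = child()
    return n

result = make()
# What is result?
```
475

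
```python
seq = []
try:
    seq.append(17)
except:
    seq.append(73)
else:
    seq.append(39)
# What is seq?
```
[17, 39]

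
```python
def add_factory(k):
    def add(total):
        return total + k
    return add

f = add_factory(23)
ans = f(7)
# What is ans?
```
30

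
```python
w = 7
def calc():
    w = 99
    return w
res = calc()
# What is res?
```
99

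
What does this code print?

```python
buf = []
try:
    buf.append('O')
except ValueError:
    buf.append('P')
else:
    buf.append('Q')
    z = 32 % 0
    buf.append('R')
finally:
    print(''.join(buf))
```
OQ

Try succeeds, else appends 'Q', ZeroDivisionError in else is uncaught, finally prints before exception propagates ('R' never appended)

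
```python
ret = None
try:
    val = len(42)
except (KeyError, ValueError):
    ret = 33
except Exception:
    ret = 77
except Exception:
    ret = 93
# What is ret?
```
77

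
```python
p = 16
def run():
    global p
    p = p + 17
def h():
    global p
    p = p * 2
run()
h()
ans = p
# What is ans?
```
66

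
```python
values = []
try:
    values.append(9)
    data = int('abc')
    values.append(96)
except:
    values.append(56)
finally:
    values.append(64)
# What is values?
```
[9, 56, 64]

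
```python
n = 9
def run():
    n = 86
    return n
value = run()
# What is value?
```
86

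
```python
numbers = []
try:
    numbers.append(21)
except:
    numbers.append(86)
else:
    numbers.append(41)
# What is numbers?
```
[21, 41]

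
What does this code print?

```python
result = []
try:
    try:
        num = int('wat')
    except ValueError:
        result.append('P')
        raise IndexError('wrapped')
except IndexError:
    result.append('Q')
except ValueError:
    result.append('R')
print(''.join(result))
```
PQ

New IndexError raised, caught by outer IndexError handler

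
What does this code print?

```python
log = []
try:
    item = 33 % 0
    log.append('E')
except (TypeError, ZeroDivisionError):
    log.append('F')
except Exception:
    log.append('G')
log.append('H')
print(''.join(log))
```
FH

ZeroDivisionError matches tuple containing it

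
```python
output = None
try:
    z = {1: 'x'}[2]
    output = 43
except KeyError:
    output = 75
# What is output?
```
75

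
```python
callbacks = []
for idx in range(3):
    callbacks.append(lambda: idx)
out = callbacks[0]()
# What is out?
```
2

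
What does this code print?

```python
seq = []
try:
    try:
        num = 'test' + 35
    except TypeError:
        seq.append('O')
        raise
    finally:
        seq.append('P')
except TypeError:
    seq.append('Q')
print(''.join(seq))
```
OPQ

finally runs before re-raised exception propagates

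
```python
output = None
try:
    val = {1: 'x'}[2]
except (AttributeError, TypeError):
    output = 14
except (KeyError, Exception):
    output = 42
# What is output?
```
42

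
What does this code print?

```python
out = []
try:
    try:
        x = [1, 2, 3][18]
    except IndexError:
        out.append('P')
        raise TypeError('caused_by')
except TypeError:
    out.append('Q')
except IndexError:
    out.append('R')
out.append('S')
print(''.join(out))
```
PQS

TypeError raised and caught, original IndexError not re-raised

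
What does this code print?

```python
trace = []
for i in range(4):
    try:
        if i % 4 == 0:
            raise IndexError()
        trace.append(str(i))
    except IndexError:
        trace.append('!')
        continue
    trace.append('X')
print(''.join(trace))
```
!1X2X3X

continue in except skips rest of loop body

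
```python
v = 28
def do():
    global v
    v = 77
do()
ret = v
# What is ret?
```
77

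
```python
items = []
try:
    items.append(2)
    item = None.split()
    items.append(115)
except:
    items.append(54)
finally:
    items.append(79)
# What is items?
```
[2, 54, 79]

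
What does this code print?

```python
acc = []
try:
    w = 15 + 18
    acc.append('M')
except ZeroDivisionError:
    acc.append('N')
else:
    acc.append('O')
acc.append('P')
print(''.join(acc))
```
MOP

else block runs when no exception occurs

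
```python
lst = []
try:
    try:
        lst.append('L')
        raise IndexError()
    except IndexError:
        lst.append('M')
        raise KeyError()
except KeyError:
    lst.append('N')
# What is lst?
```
['L', 'M', 'N']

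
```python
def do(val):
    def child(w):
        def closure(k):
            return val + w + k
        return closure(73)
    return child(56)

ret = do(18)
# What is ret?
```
147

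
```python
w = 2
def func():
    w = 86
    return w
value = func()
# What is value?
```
86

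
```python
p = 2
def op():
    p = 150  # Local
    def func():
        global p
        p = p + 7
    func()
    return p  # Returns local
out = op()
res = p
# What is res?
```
9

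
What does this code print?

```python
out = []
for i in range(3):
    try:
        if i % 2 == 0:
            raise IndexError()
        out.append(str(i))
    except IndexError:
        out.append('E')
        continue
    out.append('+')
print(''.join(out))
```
E1+E

continue in except skips rest of loop body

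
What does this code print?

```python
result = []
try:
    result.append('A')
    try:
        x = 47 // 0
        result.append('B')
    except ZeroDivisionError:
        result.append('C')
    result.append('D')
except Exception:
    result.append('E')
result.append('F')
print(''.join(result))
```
ACDF

Inner exception caught by inner handler, outer continues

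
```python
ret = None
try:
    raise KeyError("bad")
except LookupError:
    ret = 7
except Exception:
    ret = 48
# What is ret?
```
7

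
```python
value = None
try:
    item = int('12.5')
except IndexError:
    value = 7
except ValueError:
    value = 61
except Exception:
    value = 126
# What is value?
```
61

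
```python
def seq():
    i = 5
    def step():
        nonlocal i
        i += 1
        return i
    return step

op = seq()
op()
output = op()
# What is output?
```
7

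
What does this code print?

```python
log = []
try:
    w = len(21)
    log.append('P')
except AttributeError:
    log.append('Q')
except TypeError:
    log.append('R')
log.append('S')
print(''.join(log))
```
RS

TypeError is caught by its specific handler, not AttributeError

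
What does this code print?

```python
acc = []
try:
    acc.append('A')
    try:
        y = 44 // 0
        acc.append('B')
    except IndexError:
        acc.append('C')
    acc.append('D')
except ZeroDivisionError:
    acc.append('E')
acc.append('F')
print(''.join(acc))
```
AEF

Inner handler doesn't match, propagates to outer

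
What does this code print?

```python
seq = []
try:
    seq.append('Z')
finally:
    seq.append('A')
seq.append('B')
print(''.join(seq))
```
ZAB

try/finally without except, no exception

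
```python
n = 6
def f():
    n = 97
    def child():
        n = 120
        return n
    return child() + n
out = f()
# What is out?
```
217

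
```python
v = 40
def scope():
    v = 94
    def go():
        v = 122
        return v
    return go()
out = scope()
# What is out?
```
122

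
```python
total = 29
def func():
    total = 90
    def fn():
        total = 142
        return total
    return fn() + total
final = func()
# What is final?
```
232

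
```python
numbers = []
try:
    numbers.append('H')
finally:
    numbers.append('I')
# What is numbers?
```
['H', 'I']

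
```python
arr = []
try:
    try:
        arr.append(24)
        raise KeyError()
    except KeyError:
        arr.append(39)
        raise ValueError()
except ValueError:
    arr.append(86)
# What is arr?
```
[24, 39, 86]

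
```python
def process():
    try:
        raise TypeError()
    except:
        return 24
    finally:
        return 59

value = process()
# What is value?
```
59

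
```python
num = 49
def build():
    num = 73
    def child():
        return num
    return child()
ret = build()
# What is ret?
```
73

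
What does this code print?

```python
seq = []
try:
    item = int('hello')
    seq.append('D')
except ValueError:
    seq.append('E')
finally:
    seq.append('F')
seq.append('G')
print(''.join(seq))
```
EFG

finally always runs, even after exception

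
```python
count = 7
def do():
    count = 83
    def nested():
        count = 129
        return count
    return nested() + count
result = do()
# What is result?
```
212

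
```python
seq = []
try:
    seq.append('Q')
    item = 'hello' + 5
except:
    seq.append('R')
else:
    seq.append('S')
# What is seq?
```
['Q', 'R']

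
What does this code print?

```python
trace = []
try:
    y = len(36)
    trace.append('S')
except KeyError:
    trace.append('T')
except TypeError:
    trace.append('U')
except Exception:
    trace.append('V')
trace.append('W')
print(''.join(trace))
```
UW

TypeError matches before generic Exception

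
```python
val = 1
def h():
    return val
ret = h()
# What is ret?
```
1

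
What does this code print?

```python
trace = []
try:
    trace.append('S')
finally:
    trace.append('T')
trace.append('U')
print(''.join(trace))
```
STU

try/finally without except, no exception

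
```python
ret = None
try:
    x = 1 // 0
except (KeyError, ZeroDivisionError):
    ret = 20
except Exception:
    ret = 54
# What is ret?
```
20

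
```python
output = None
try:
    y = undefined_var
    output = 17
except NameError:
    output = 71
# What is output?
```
71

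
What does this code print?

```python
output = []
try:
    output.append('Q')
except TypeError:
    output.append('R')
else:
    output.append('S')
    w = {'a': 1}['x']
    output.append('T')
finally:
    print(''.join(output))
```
QS

Try succeeds, else appends 'S', KeyError in else is uncaught, finally prints before exception propagates ('T' never appended)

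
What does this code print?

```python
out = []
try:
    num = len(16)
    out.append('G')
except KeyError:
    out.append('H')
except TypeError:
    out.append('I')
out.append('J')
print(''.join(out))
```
IJ

TypeError is caught by its specific handler, not KeyError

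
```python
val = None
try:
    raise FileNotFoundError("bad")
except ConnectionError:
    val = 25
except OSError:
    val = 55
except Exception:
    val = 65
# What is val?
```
55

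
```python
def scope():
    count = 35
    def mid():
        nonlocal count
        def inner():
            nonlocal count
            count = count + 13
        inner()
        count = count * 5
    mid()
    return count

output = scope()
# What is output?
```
240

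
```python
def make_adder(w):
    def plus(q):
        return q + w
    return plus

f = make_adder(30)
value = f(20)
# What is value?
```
50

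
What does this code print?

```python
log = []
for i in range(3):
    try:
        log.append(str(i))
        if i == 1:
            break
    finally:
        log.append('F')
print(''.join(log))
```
0F1F

finally runs even when breaking out of loop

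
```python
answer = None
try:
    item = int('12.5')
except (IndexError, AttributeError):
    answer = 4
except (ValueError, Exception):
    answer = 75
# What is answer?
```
75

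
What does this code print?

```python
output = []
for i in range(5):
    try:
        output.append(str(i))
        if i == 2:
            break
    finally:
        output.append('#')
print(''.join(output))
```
0#1#2#

finally runs even when breaking out of loop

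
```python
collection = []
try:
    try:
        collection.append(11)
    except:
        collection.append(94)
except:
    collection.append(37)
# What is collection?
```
[11]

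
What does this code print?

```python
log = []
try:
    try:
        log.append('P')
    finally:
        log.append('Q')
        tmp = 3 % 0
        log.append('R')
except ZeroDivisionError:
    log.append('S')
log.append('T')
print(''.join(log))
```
PQST

Exception in inner finally caught by outer except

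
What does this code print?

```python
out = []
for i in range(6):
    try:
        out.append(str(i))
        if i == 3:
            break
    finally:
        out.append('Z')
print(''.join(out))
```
0Z1Z2Z3Z

finally runs even when breaking out of loop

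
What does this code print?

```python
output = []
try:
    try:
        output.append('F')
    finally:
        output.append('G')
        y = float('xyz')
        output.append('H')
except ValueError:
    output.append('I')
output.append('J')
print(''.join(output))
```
FGIJ

Exception in inner finally caught by outer except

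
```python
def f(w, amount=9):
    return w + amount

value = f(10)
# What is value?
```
19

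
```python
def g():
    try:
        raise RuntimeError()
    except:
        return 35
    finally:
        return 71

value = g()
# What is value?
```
71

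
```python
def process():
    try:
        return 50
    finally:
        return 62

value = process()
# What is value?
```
62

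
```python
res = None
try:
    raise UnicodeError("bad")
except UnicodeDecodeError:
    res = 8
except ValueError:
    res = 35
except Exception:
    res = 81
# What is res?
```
35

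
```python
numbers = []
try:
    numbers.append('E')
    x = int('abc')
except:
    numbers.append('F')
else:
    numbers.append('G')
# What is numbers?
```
['E', 'F']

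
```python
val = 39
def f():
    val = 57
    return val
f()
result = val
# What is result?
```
39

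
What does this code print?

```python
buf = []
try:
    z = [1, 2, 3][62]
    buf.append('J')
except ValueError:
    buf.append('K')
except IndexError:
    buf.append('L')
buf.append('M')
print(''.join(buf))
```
LM

IndexError is caught by its specific handler, not ValueError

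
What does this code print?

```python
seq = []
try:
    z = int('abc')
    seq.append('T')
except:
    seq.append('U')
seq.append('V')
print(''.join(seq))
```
UV

Exception raised in try, caught by bare except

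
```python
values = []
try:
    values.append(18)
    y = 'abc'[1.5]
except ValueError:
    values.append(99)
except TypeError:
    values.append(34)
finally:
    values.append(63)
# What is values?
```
[18, 34, 63]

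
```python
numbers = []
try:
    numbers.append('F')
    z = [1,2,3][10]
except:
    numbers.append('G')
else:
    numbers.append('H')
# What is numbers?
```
['F', 'G']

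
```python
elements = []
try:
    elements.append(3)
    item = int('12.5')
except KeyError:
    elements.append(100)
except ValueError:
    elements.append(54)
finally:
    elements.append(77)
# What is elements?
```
[3, 54, 77]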